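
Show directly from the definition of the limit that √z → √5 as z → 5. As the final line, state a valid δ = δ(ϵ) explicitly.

Let ϵ > 0. We want δ > 0 such that 0 < |z − 5| < δ implies |√z − √5| < ϵ.
Rationalise: √z − √5 = (z − 5)/(√z + √5), so |√z − √5| = |z − 5|/(√z + √5).
Restrict δ ≤ 5 so that |z − 5| < 5 forces z > 0, and then √z + √5 > √5.
Hence |√z − √5| < |z − 5|/√5, which is < ϵ once |z − 5| < √5·ϵ.
Take δ = min(5, √5·ϵ). If 0 < |z − 5| < δ then z > 0 and |√z − √5| < |z − 5|/√5 < ϵ.

δ = min(5, √5·ϵ)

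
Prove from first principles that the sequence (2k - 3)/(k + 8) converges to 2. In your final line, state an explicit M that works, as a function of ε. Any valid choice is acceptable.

M = 19/ε

Fix ε > 0. For k ≥ 1, |(2k - 3)/(k + 8) − 2| = |-19|/((k + 8)) = 19/((k + 8)).
Since k + 8 ≥ k for k ≥ 1, this is ≤ 19/(k) = 19/k.
So |(2k - 3)/(k + 8) − 2| < ε whenever k > 19/ε.
Take M = 19/ε. If k > M then |(2k - 3)/(k + 8) − 2| ≤ 19/k < ε.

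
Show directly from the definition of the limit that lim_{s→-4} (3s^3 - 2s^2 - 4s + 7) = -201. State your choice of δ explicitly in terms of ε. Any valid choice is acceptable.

Let ε > 0. We want δ > 0 such that 0 < |s + 4| < δ implies |(3s^3 - 2s^2 - 4s + 7) + 201| < ε.
(3s^3 - 2s^2 - 4s + 7) + 201 = 3s^3 - 2s^2 - 4s + 208 = (s + 4)(3s^2 - 14s + 52).
So |(3s^3 - 2s^2 - 4s + 7) + 201| = |s + 4|·|3s^2 - 14s + 52|.
Require δ ≤ 1. Then |s + 4| < 1 gives |s| < 5, and by the triangle inequality |3s^2 - 14s + 52| ≤ 3·5^2 + 14·5 + 52 = 197.
Hence |(3s^3 - 2s^2 - 4s + 7) + 201| ≤ 197|s + 4| < ε provided |s + 4| < ε/197.
Choosing δ = min(1, ε/197) ensures both conditions, hence |(3s^3 - 2s^2 - 4s + 7) + 201| < ε.

δ = min(1, ε/197)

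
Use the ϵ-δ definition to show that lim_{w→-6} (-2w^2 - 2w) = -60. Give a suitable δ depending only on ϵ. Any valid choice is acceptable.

δ = min(2, ϵ/26)

Let ϵ > 0 be given. We want δ > 0 such that 0 < |w + 6| < δ implies |(-2w^2 - 2w) + 60| < ϵ.
(-2w^2 - 2w) + 60 = -2w^2 - 2w + 60 = (w + 6)(-2w + 10).
So |(-2w^2 - 2w) + 60| = |w + 6|·|-2w + 10|.
Require δ ≤ 2. Then |w + 6| < 2 gives |w| < 8, and by the triangle inequality |-2w + 10| ≤ 2·8 + 10 = 26.
Hence |(-2w^2 - 2w) + 60| ≤ 26|w + 6| < ϵ provided |w + 6| < ϵ/26.
Choosing δ = min(2, ϵ/26) ensures both conditions, hence |(-2w^2 - 2w) + 60| < ϵ.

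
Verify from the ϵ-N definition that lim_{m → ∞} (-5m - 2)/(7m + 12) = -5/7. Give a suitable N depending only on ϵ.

N = (46/49)/ϵ

Let ϵ > 0. For m ≥ 1, |(-5m - 2)/(7m + 12) + 5/7| = |46|/(7(7m + 12)) = 46/(7(7m + 12)).
Since 7m + 12 ≥ 7m for m ≥ 1, this is ≤ 46/(7·7m) = (46/49)/m.
So |(-5m - 2)/(7m + 12) + 5/7| < ϵ whenever m > (46/49)/ϵ.
Take N = (46/49)/ϵ. If m > N then |(-5m - 2)/(7m + 12) + 5/7| ≤ (46/49)/m < ϵ.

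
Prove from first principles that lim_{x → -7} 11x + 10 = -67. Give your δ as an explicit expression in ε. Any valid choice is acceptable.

Suppose ε > 0. We need δ > 0 so that 0 < |x + 7| < δ implies |(11x + 10) + 67| < ε.
|(11x + 10) + 67| = |11x + 77| = 11|x + 7|.
Thus it suffices that |x + 7| < ε/11.
Choosing δ = ε/11 gives |(11x + 10) + 67| = 11|x + 7| < ε whenever |x + 7| < δ.

δ = ε/11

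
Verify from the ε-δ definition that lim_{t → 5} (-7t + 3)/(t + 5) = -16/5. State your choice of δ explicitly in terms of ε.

δ = min(5, (25/19)ε)

Fix ε > 0. We want δ > 0 with 0 < |t − 5| < δ ⇒ |(-7t + 3)/(t + 5) + 16/5| < ε.
Combining over a common denominator, (-7t + 3)/(t + 5) + 16/5 = [(-7t + 3)·10 − (-32)·(t + 5)] / [10·(t + 5)] = -38(t − 5) / (10(t + 5)).
So |(-7t + 3)/(t + 5) + 16/5| = 38|t − 5| / (10·|t + 5|).
Restrict δ ≤ 5. Then |t − 5| < 5 gives |t + 5| = |(t − 5) + 10| ≥ 10 − 5 = 5.
Hence |(-7t + 3)/(t + 5) + 16/5| < 38|t − 5|/(10·5) = (19/25)|t − 5|, which is < ε once |t − 5| < (25/19)ε.
Take δ = min(5, (25/19)ε). Then 0 < |t − 5| < δ forces both bounds, so |(-7t + 3)/(t + 5) + 16/5| < ε.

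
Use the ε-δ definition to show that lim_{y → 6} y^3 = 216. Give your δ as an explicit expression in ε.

Fix ε > 0. We seek δ > 0 with 0 < |y − 6| < δ ⇒ |y^3 − 216| < ε.
Factor: y^3 − 216 = (y − 6)(y^2 + 6y + 36), so |y^3 − 216| = |y − 6|·|y^2 + 6y + 36|.
Impose δ ≤ 1 so that |y| < 7; then |y^2 + 6y + 36| ≤ 127.
Hence |y^3 − 216| ≤ 127|y − 6|, which is < ε once |y − 6| < ε/127.
Take δ = min(1, ε/127). If 0 < |y − 6| < δ then both bounds hold and |y^3 − 216| ≤ 127|y − 6| < 127·(ε/127) = ε.

δ = min(1, ε/127)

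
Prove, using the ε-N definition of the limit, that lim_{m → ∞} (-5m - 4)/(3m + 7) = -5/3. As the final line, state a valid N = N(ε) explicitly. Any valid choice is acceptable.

N = (23/9)/ε

Let ε > 0 be given. For m ≥ 1, |(-5m - 4)/(3m + 7) + 5/3| = |23|/(3(3m + 7)) = 23/(3(3m + 7)).
Since 3m + 7 ≥ 3m for m ≥ 1, this is ≤ 23/(3·3m) = (23/9)/m.
So |(-5m - 4)/(3m + 7) + 5/3| < ε whenever m > (23/9)/ε.
Take N = (23/9)/ε. If m > N then |(-5m - 4)/(3m + 7) + 5/3| ≤ (23/9)/m < ε.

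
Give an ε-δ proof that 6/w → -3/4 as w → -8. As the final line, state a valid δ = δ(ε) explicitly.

δ = min(4, (16/3)ε)

Suppose ε > 0. We seek δ > 0 such that 0 < |w + 8| < δ implies |6/w + 3/4| < ε.
|6/w + 3/4| = 6·|-8 − w|/(8·|w|) = 6|w + 8|/(8|w|).
Require δ ≤ 4 so that |w| > 8 − 4 = 4, hence 8|w| > 32.
Then |6/w + 3/4| < 6|w + 8|/32, which is < ε when |w + 8| < (16/3)ε.
Take δ = min(4, (16/3)ε). Then 0 < |w + 8| < δ gives both |w + 8| < 4 and |w + 8| < (16/3)ε, so |6/w + 3/4| < ε.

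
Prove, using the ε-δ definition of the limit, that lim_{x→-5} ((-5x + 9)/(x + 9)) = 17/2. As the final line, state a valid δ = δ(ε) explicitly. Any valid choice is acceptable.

δ = min(2, (4/27)ε)

Let ε > 0. We want δ > 0 with 0 < |x + 5| < δ ⇒ |(-5x + 9)/(x + 9) − (17/2)| < ε.
Combining over a common denominator, (-5x + 9)/(x + 9) − (17/2) = [(-5x + 9)·4 − 34·(x + 9)] / [4·(x + 9)] = -54(x + 5) / (4(x + 9)).
So |(-5x + 9)/(x + 9) − (17/2)| = 54|x + 5| / (4·|x + 9|).
Restrict δ ≤ 2. Then |x + 5| < 2 gives |x + 9| = |(x + 5) + 4| ≥ 4 − 2 = 2.
Hence |(-5x + 9)/(x + 9) − (17/2)| < 54|x + 5|/(4·2) = (27/4)|x + 5|, which is < ε once |x + 5| < (4/27)ε.
Take δ = min(2, (4/27)ε). Then 0 < |x + 5| < δ forces both bounds, so |(-5x + 9)/(x + 9) − (17/2)| < ε.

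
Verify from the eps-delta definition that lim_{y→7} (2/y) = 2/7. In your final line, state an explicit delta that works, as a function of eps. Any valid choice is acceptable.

Let eps > 0. We seek delta > 0 such that 0 < |y − 7| < delta implies |2/y − (2/7)| < eps.
|2/y − (2/7)| = 2·|7 − y|/(7·|y|) = 2|y − 7|/(7|y|).
Require delta ≤ 7/2 so that |y| > 7 − 7/2 = 7/2, hence 7|y| > 49/2.
Then |2/y − (2/7)| < 2|y − 7|/(49/2), which is < eps when |y − 7| < (49/4)eps.
Take delta = min(7/2, (49/4)eps). Then 0 < |y − 7| < delta gives both |y − 7| < 7/2 and |y − 7| < (49/4)eps, so |2/y − (2/7)| < eps.

delta = min(7/2, (49/4)eps)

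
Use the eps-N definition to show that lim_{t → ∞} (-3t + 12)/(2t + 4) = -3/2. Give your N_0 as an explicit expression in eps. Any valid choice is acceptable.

Let eps > 0. We seek N_0 > 0 such that t > N_0 implies |(-3t + 12)/(2t + 4) + 3/2| < eps.
(-3t + 12)/(2t + 4) + 3/2 = (2(-3t + 12) − (-3)(2t + 4)) / (2(2t + 4)) = 36/(2(2t + 4)).
For t > 0 we have 2t + 4 > 2t, so |(-3t + 12)/(2t + 4) + 3/2| = 36/(2(2t + 4)) < 36/(2·2t) = 9/t.
Thus |(-3t + 12)/(2t + 4) + 3/2| < eps whenever t > 9/eps.
Take N_0 = 9/eps. If t > N_0 then |(-3t + 12)/(2t + 4) + 3/2| < 9/t < eps.

N_0 = 9/eps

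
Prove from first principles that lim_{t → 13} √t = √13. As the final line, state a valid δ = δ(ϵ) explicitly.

Let ϵ > 0. We want δ > 0 such that 0 < |t − 13| < δ implies |√t − √13| < ϵ.
Multiplying by the conjugate, |√t − √13| = |t − 13|/(√t + √13).
Restrict δ ≤ 13 so that |t − 13| < 13 forces t > 0, and then √t + √13 > √13.
Hence |√t − √13| < |t − 13|/√13, which is < ϵ once |t − 13| < √13·ϵ.
Take δ = min(13, √13·ϵ). If 0 < |t − 13| < δ then t > 0 and |√t − √13| < |t − 13|/√13 < ϵ.

δ = min(13, √13·ϵ)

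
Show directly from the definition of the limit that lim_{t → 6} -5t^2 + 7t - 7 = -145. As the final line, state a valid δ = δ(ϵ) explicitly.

δ = min(1, ϵ/58)

Let ϵ > 0 be given. We want δ > 0 such that 0 < |t − 6| < δ implies |(-5t^2 + 7t - 7) + 145| < ϵ.
(-5t^2 + 7t - 7) + 145 = -5t^2 + 7t + 138 = (t − 6)(-5t - 23).
So |(-5t^2 + 7t - 7) + 145| = |t − 6|·|-5t - 23|.
Assume first that |t − 6| < 1, so |t| < 7. Then |-5t - 23| ≤ 5·7 + 23 = 58.
Hence |(-5t^2 + 7t - 7) + 145| ≤ 58|t − 6| < ϵ provided |t − 6| < ϵ/58.
Take δ = min(1, ϵ/58). Then 0 < |t − 6| < δ gives both |t − 6| < 1 and |t − 6| < ϵ/58, so |(-5t^2 + 7t - 7) + 145| < ϵ.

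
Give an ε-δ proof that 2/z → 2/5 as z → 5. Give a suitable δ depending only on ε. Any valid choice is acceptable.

Suppose ε > 0. We seek δ > 0 such that 0 < |z − 5| < δ implies |2/z − (2/5)| < ε.
|2/z − (2/5)| = 2·|5 − z|/(5·|z|) = 2|z − 5|/(5|z|).
Restrict δ ≤ 5/2. Then |z − 5| < 5/2 gives |z| > 5/2, so 5|z| > 25/2.
Then |2/z − (2/5)| < 2|z − 5|/(25/2), which is < ε when |z − 5| < (25/4)ε.
Take δ = min(5/2, (25/4)ε). Then 0 < |z − 5| < δ gives both |z − 5| < 5/2 and |z − 5| < (25/4)ε, so |2/z − (2/5)| < ε.

δ = min(5/2, (25/4)ε)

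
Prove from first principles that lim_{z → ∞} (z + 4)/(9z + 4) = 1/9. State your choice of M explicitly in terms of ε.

M = (32/81)/ε

Let ε > 0. We seek M > 0 such that z > M implies |(z + 4)/(9z + 4) − (1/9)| < ε.
(z + 4)/(9z + 4) − (1/9) = (9(z + 4) − (9z + 4)) / (9(9z + 4)) = 32/(9(9z + 4)).
For z > 0 we have 9z + 4 > 9z, so |(z + 4)/(9z + 4) − (1/9)| = 32/(9(9z + 4)) < 32/(9·9z) = (32/81)/z.
Thus |(z + 4)/(9z + 4) − (1/9)| < ε whenever z > (32/81)/ε.
Take M = (32/81)/ε. If z > M then |(z + 4)/(9z + 4) − (1/9)| < (32/81)/z < ε.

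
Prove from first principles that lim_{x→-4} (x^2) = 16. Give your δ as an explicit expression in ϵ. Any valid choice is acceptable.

δ = min(1, ϵ/9)

Fix ϵ > 0. We seek δ > 0 with 0 < |x + 4| < δ ⇒ |x^2 − 16| < ϵ.
Factor: x^2 − 16 = (x + 4)(x - 4), so |x^2 − 16| = |x + 4|·|x - 4|.
Restrict δ ≤ 1. Then |x + 4| < 1 gives |x| < 5, so by the triangle inequality |x - 4| ≤ 5 + 4 = 9.
Hence |x^2 − 16| ≤ 9|x + 4|, which is < ϵ once |x + 4| < ϵ/9.
Take δ = min(1, ϵ/9). If 0 < |x + 4| < δ then both bounds hold and |x^2 − 16| ≤ 9|x + 4| < 9·(ϵ/9) = ϵ.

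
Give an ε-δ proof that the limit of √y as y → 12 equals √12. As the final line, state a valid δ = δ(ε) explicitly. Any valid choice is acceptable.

δ = min(12, √12·ε)

Let ε > 0 be given. We want δ > 0 such that 0 < |y − 12| < δ implies |√y − √12| < ε.
Rationalise: √y − √12 = (y − 12)/(√y + √12), so |√y − √12| = |y − 12|/(√y + √12).
Restrict δ ≤ 12 so that |y − 12| < 12 forces y > 0, and then √y + √12 > √12.
Hence |√y − √12| < |y − 12|/√12, which is < ε once |y − 12| < √12·ε.
Take δ = min(12, √12·ε). If 0 < |y − 12| < δ then y > 0 and |√y − √12| < |y − 12|/√12 < ε.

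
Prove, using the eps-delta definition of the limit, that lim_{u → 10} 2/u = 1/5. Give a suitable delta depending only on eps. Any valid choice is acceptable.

delta = min(5, 25eps)

Let eps > 0 be given. We seek delta > 0 such that 0 < |u − 10| < delta implies |2/u − (1/5)| < eps.
|2/u − (1/5)| = 2·|10 − u|/(10·|u|) = 2|u − 10|/(10|u|).
Restrict delta ≤ 5. Then |u − 10| < 5 gives |u| > 5, so 10|u| > 50.
Then |2/u − (1/5)| < 2|u − 10|/50, which is < eps when |u − 10| < 25eps.
Take delta = min(5, 25eps). Then 0 < |u − 10| < delta gives both |u − 10| < 5 and |u − 10| < 25eps, so |2/u − (1/5)| < eps.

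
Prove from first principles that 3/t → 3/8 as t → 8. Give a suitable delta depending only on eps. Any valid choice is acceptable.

Let eps > 0 be given. We seek delta > 0 such that 0 < |t − 8| < delta implies |3/t − (3/8)| < eps.
|3/t − (3/8)| = 3·|8 − t|/(8·|t|) = 3|t − 8|/(8|t|).
Require delta ≤ 4 so that |t| > 8 − 4 = 4, hence 8|t| > 32.
Then |3/t − (3/8)| < 3|t − 8|/32, which is < eps when |t − 8| < (32/3)eps.
Take delta = min(4, (32/3)eps). Then 0 < |t − 8| < delta gives both |t − 8| < 4 and |t − 8| < (32/3)eps, so |3/t − (3/8)| < eps.

delta = min(4, (32/3)eps)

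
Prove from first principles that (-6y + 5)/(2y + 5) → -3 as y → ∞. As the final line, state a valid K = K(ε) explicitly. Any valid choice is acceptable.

Let ε > 0. We seek K > 0 such that y > K implies |(-6y + 5)/(2y + 5) + 3| < ε.
(-6y + 5)/(2y + 5) + 3 = (2(-6y + 5) − (-6)(2y + 5)) / (2(2y + 5)) = 40/(2(2y + 5)).
For y > 0 we have 2y + 5 > 2y, so |(-6y + 5)/(2y + 5) + 3| = 40/(2(2y + 5)) < 40/(2·2y) = 10/y.
Thus |(-6y + 5)/(2y + 5) + 3| < ε whenever y > 10/ε.
Take K = 10/ε. If y > K then |(-6y + 5)/(2y + 5) + 3| < 10/y < ε.

K = 10/ε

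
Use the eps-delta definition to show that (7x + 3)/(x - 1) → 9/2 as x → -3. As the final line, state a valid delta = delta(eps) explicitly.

Fix eps > 0. We want delta > 0 with 0 < |x + 3| < delta ⇒ |(7x + 3)/(x - 1) − (9/2)| < eps.
Combining over a common denominator, (7x + 3)/(x - 1) − (9/2) = [(7x + 3)·(-4) − (-18)·(x - 1)] / [(-4)·(x - 1)] = -10(x + 3) / ((-4)(x - 1)).
So |(7x + 3)/(x - 1) − (9/2)| = 10|x + 3| / (4·|x − 1|).
Restrict delta ≤ 2. Then |x + 3| < 2 gives |x − 1| = |(x + 3) + (-4)| ≥ 4 − 2 = 2.
Hence |(7x + 3)/(x - 1) − (9/2)| < 10|x + 3|/(4·2) = (5/4)|x + 3|, which is < eps once |x + 3| < (4/5)eps.
Take delta = min(2, (4/5)eps). Then 0 < |x + 3| < delta forces both bounds, so |(7x + 3)/(x - 1) − (9/2)| < eps.

delta = min(2, (4/5)eps)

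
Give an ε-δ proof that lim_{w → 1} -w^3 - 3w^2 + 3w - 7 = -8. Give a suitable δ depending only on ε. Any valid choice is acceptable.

δ = min(2, ε/22)

Let ε > 0 be given. We want δ > 0 such that 0 < |w − 1| < δ implies |(-w^3 - 3w^2 + 3w - 7) + 8| < ε.
(-w^3 - 3w^2 + 3w - 7) + 8 = -w^3 - 3w^2 + 3w + 1 = (w − 1)(-w^2 - 4w - 1).
So |(-w^3 - 3w^2 + 3w - 7) + 8| = |w − 1|·|-w^2 - 4w - 1|.
Assume first that |w − 1| < 2, so |w| < 3. Then |-w^2 - 4w - 1| ≤ 3^2 + 4·3 + 1 = 22.
Hence |(-w^3 - 3w^2 + 3w - 7) + 8| ≤ 22|w − 1| < ε provided |w − 1| < ε/22.
Choosing δ = min(2, ε/22) ensures both conditions, hence |(-w^3 - 3w^2 + 3w - 7) + 8| < ε.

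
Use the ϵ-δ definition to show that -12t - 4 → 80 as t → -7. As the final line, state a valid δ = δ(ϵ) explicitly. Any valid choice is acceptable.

δ = ϵ/12

Let ϵ > 0. We need δ > 0 so that 0 < |t + 7| < δ implies |(-12t - 4) − 80| < ϵ.
Since (-12t - 4) − 80 = -12(t + 7), we have |(-12t - 4) − 80| = 12|t + 7|.
So 12|t + 7| < ϵ exactly when |t + 7| < ϵ/12.
Choosing δ = ϵ/12 gives |(-12t - 4) − 80| = 12|t + 7| < ϵ whenever |t + 7| < δ.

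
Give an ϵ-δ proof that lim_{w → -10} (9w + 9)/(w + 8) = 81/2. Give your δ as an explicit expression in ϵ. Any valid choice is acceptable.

δ = min(1, (2/63)ϵ)

Let ϵ > 0. We want δ > 0 with 0 < |w + 10| < δ ⇒ |(9w + 9)/(w + 8) − (81/2)| < ϵ.
Combining over a common denominator, (9w + 9)/(w + 8) − (81/2) = [(9w + 9)·(-2) − (-81)·(w + 8)] / [(-2)·(w + 8)] = 63(w + 10) / ((-2)(w + 8)).
So |(9w + 9)/(w + 8) − (81/2)| = 63|w + 10| / (2·|w + 8|).
Require δ ≤ 1, so |w + 8| ≥ |-2| − |w + 10| > 2 − 1 = 1.
Hence |(9w + 9)/(w + 8) − (81/2)| < 63|w + 10|/(2·1) = (63/2)|w + 10|, which is < ϵ once |w + 10| < (2/63)ϵ.
Take δ = min(1, (2/63)ϵ). Then 0 < |w + 10| < δ forces both bounds, so |(9w + 9)/(w + 8) − (81/2)| < ϵ.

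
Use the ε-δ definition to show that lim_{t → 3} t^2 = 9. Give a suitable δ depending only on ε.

δ = min(1, ε/7)

Let ε > 0. We seek δ > 0 with 0 < |t − 3| < δ ⇒ |t^2 − 9| < ε.
Factor: t^2 − 9 = (t − 3)(t + 3), so |t^2 − 9| = |t − 3|·|t + 3|.
Restrict δ ≤ 1. Then |t − 3| < 1 gives |t| < 4, so by the triangle inequality |t + 3| ≤ 4 + 3 = 7.
Hence |t^2 − 9| ≤ 7|t − 3|, which is < ε once |t − 3| < ε/7.
Take δ = min(1, ε/7). If 0 < |t − 3| < δ then both bounds hold and |t^2 − 9| ≤ 7|t − 3| < 7·(ε/7) = ε.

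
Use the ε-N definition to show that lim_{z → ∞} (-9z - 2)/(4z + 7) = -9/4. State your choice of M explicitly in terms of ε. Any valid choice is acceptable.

Let ε > 0 be given. We seek M > 0 such that z > M implies |(-9z - 2)/(4z + 7) + 9/4| < ε.
(-9z - 2)/(4z + 7) + 9/4 = (4(-9z - 2) − (-9)(4z + 7)) / (4(4z + 7)) = 55/(4(4z + 7)).
For z > 0 we have 4z + 7 > 4z, so |(-9z - 2)/(4z + 7) + 9/4| = 55/(4(4z + 7)) < 55/(4·4z) = (55/16)/z.
Thus |(-9z - 2)/(4z + 7) + 9/4| < ε whenever z > (55/16)/ε.
Take M = (55/16)/ε. If z > M then |(-9z - 2)/(4z + 7) + 9/4| < (55/16)/z < ε.

M = (55/16)/ε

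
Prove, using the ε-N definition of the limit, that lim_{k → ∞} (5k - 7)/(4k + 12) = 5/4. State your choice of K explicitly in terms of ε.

Fix ε > 0. For k ≥ 1, |(5k - 7)/(4k + 12) − (5/4)| = |-88|/(4(4k + 12)) = 88/(4(4k + 12)).
Since 4k + 12 ≥ 4k for k ≥ 1, this is ≤ 88/(4·4k) = (11/2)/k.
So |(5k - 7)/(4k + 12) − (5/4)| < ε whenever k > (11/2)/ε.
Take K = (11/2)/ε. If k > K then |(5k - 7)/(4k + 12) − (5/4)| ≤ (11/2)/k < ε.

K = (11/2)/ε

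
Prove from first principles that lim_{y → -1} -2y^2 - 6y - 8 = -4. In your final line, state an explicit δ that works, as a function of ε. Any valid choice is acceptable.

Fix ε > 0. We want δ > 0 such that 0 < |y + 1| < δ implies |(-2y^2 - 6y - 8) + 4| < ε.
(-2y^2 - 6y - 8) + 4 = -2y^2 - 6y - 4 = (y + 1)(-2y - 4).
So |(-2y^2 - 6y - 8) + 4| = |y + 1|·|-2y - 4|.
Require δ ≤ 1. Then |y + 1| < 1 gives |y| < 2, and by the triangle inequality |-2y - 4| ≤ 2·2 + 4 = 8.
Hence |(-2y^2 - 6y - 8) + 4| ≤ 8|y + 1| < ε provided |y + 1| < ε/8.
Choosing δ = min(1, ε/8) ensures both conditions, hence |(-2y^2 - 6y - 8) + 4| < ε.

δ = min(1, ε/8)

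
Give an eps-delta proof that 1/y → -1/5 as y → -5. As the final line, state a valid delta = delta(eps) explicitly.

Let eps > 0 be given. We seek delta > 0 such that 0 < |y + 5| < delta implies |1/y + 1/5| < eps.
|1/y + 1/5| = |-5 − y|/(5·|y|) = |y + 5|/(5|y|).
Restrict delta ≤ 5/2. Then |y + 5| < 5/2 gives |y| > 5/2, so 5|y| > 25/2.
Then |1/y + 1/5| < |y + 5|/(25/2), which is < eps when |y + 5| < (25/2)eps.
Take delta = min(5/2, (25/2)eps). Then 0 < |y + 5| < delta gives both |y + 5| < 5/2 and |y + 5| < (25/2)eps, so |1/y + 1/5| < eps.

delta = min(5/2, (25/2)eps)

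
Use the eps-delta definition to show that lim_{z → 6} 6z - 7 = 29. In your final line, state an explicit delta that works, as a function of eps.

Fix eps > 0. We need delta > 0 so that 0 < |z − 6| < delta implies |(6z - 7) − 29| < eps.
|(6z - 7) − 29| = |6z - 36| = 6|z − 6|.
Thus it suffices that |z − 6| < eps/6.
Choosing delta = eps/6 gives |(6z - 7) − 29| = 6|z − 6| < eps whenever |z − 6| < delta.

delta = eps/6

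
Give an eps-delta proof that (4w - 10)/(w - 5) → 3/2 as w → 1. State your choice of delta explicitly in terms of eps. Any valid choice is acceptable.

delta = min(2, (4/5)eps)

Let eps > 0. We want delta > 0 with 0 < |w − 1| < delta ⇒ |(4w - 10)/(w - 5) − (3/2)| < eps.
Combining over a common denominator, (4w - 10)/(w - 5) − (3/2) = [(4w - 10)·(-4) − (-6)·(w - 5)] / [(-4)·(w - 5)] = -10(w − 1) / ((-4)(w - 5)).
So |(4w - 10)/(w - 5) − (3/2)| = 10|w − 1| / (4·|w − 5|).
Require delta ≤ 2, so |w − 5| ≥ |-4| − |w − 1| > 4 − 2 = 2.
Hence |(4w - 10)/(w - 5) − (3/2)| < 10|w − 1|/(4·2) = (5/4)|w − 1|, which is < eps once |w − 1| < (4/5)eps.
Take delta = min(2, (4/5)eps). Then 0 < |w − 1| < delta forces both bounds, so |(4w - 10)/(w - 5) − (3/2)| < eps.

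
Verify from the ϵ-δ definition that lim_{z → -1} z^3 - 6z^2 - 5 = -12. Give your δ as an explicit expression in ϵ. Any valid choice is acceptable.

Fix ϵ > 0. We want δ > 0 such that 0 < |z + 1| < δ implies |(z^3 - 6z^2 - 5) + 12| < ϵ.
(z^3 - 6z^2 - 5) + 12 = z^3 - 6z^2 + 7 = (z + 1)(z^2 - 7z + 7).
So |(z^3 - 6z^2 - 5) + 12| = |z + 1|·|z^2 - 7z + 7|.
Require δ ≤ 1. Then |z + 1| < 1 gives |z| < 2, and by the triangle inequality |z^2 - 7z + 7| ≤ 2^2 + 7·2 + 7 = 25.
Hence |(z^3 - 6z^2 - 5) + 12| ≤ 25|z + 1| < ϵ provided |z + 1| < ϵ/25.
Choosing δ = min(1, ϵ/25) ensures both conditions, hence |(z^3 - 6z^2 - 5) + 12| < ϵ.

δ = min(1, ϵ/25)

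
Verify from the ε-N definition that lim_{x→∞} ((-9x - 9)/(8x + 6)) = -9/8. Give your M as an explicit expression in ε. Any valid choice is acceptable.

Let ε > 0 be given. We seek M > 0 such that x > M implies |(-9x - 9)/(8x + 6) + 9/8| < ε.
(-9x - 9)/(8x + 6) + 9/8 = (8(-9x - 9) − (-9)(8x + 6)) / (8(8x + 6)) = -18/(8(8x + 6)).
For x > 0 we have 8x + 6 > 8x, so |(-9x - 9)/(8x + 6) + 9/8| = 18/(8(8x + 6)) < 18/(8·8x) = (9/32)/x.
Thus |(-9x - 9)/(8x + 6) + 9/8| < ε whenever x > (9/32)/ε.
Take M = (9/32)/ε. If x > M then |(-9x - 9)/(8x + 6) + 9/8| < (9/32)/x < ε.

M = (9/32)/ε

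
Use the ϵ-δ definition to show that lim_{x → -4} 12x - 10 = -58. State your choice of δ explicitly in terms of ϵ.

Suppose ϵ > 0. We need δ > 0 so that 0 < |x + 4| < δ implies |(12x - 10) + 58| < ϵ.
|(12x - 10) + 58| = |12x + 48| = 12|x + 4|.
So 12|x + 4| < ϵ exactly when |x + 4| < ϵ/12.
Choosing δ = ϵ/12 gives |(12x - 10) + 58| = 12|x + 4| < ϵ whenever |x + 4| < δ.

δ = ϵ/12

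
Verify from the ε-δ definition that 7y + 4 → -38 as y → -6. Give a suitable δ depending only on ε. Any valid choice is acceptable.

δ = ε/7

Suppose ε > 0. We need δ > 0 so that 0 < |y + 6| < δ implies |(7y + 4) + 38| < ε.
|(7y + 4) + 38| = |7y + 42| = 7|y + 6|.
Thus it suffices that |y + 6| < ε/7.
Choosing δ = ε/7 gives |(7y + 4) + 38| = 7|y + 6| < ε whenever |y + 6| < δ.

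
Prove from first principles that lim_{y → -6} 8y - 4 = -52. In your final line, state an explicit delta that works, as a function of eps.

Let eps > 0 be given. We need delta > 0 so that 0 < |y + 6| < delta implies |(8y - 4) + 52| < eps.
Since (8y - 4) + 52 = 8(y + 6), we have |(8y - 4) + 52| = 8|y + 6|.
So 8|y + 6| < eps exactly when |y + 6| < eps/8.
Take delta = eps/8. If 0 < |y + 6| < delta then |(8y - 4) + 52| = 8|y + 6| < 8·(eps/8) = eps.

delta = eps/8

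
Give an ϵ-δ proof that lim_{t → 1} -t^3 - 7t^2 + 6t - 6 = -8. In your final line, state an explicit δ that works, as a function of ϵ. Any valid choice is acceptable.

δ = min(2, ϵ/35)

Let ϵ > 0. We want δ > 0 such that 0 < |t − 1| < δ implies |(-t^3 - 7t^2 + 6t - 6) + 8| < ϵ.
(-t^3 - 7t^2 + 6t - 6) + 8 = -t^3 - 7t^2 + 6t + 2 = (t − 1)(-t^2 - 8t - 2).
So |(-t^3 - 7t^2 + 6t - 6) + 8| = |t − 1|·|-t^2 - 8t - 2|.
Assume first that |t − 1| < 2, so |t| < 3. Then |-t^2 - 8t - 2| ≤ 3^2 + 8·3 + 2 = 35.
Hence |(-t^3 - 7t^2 + 6t - 6) + 8| ≤ 35|t − 1| < ϵ provided |t − 1| < ϵ/35.
Choosing δ = min(2, ϵ/35) ensures both conditions, hence |(-t^3 - 7t^2 + 6t - 6) + 8| < ϵ.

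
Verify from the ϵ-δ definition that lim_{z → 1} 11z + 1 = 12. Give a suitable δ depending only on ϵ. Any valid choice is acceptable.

Let ϵ > 0. We need δ > 0 so that 0 < |z − 1| < δ implies |(11z + 1) − 12| < ϵ.
Since (11z + 1) − 12 = 11(z − 1), we have |(11z + 1) − 12| = 11|z − 1|.
Thus it suffices that |z − 1| < ϵ/11.
Take δ = ϵ/11. If 0 < |z − 1| < δ then |(11z + 1) − 12| = 11|z − 1| < 11·(ϵ/11) = ϵ.

δ = ϵ/11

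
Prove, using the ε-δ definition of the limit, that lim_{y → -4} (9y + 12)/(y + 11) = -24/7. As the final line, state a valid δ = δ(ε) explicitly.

Let ε > 0. We want δ > 0 with 0 < |y + 4| < δ ⇒ |(9y + 12)/(y + 11) + 24/7| < ε.
Combining over a common denominator, (9y + 12)/(y + 11) + 24/7 = [(9y + 12)·7 − (-24)·(y + 11)] / [7·(y + 11)] = 87(y + 4) / (7(y + 11)).
So |(9y + 12)/(y + 11) + 24/7| = 87|y + 4| / (7·|y + 11|).
Require δ ≤ 7/2, so |y + 11| ≥ |7| − |y + 4| > 7 − 7/2 = 7/2.
Hence |(9y + 12)/(y + 11) + 24/7| < 87|y + 4|/(7·(7/2)) = (174/49)|y + 4|, which is < ε once |y + 4| < (49/174)ε.
Take δ = min(7/2, (49/174)ε). Then 0 < |y + 4| < δ forces both bounds, so |(9y + 12)/(y + 11) + 24/7| < ε.

δ = min(7/2, (49/174)ε)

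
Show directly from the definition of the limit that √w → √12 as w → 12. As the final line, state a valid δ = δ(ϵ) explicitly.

δ = min(12, √12·ϵ)

Let ϵ > 0 be given. We want δ > 0 such that 0 < |w − 12| < δ implies |√w − √12| < ϵ.
Rationalise: √w − √12 = (w − 12)/(√w + √12), so |√w − √12| = |w − 12|/(√w + √12).
Restrict δ ≤ 12 so that |w − 12| < 12 forces w > 0, and then √w + √12 > √12.
Hence |√w − √12| < |w − 12|/√12, which is < ϵ once |w − 12| < √12·ϵ.
Take δ = min(12, √12·ϵ). If 0 < |w − 12| < δ then w > 0 and |√w − √12| < |w − 12|/√12 < ϵ.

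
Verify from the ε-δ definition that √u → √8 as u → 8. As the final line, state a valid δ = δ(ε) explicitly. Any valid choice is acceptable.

δ = min(8, √8·ε)

Fix ε > 0. We want δ > 0 such that 0 < |u − 8| < δ implies |√u − √8| < ε.
Rationalise: √u − √8 = (u − 8)/(√u + √8), so |√u − √8| = |u − 8|/(√u + √8).
Restrict δ ≤ 8 so that |u − 8| < 8 forces u > 0, and then √u + √8 > √8.
Hence |√u − √8| < |u − 8|/√8, which is < ε once |u − 8| < √8·ε.
Take δ = min(8, √8·ε). If 0 < |u − 8| < δ then u > 0 and |√u − √8| < |u − 8|/√8 < ε.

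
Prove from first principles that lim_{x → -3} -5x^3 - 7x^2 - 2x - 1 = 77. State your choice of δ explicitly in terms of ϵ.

Fix ϵ > 0. We want δ > 0 such that 0 < |x + 3| < δ implies |(-5x^3 - 7x^2 - 2x - 1) − 77| < ϵ.
(-5x^3 - 7x^2 - 2x - 1) − 77 = -5x^3 - 7x^2 - 2x - 78 = (x + 3)(-5x^2 + 8x - 26).
So |(-5x^3 - 7x^2 - 2x - 1) − 77| = |x + 3|·|-5x^2 + 8x - 26|.
Assume first that |x + 3| < 2, so |x| < 5. Then |-5x^2 + 8x - 26| ≤ 5·5^2 + 8·5 + 26 = 191.
Hence |(-5x^3 - 7x^2 - 2x - 1) − 77| ≤ 191|x + 3| < ϵ provided |x + 3| < ϵ/191.
Choosing δ = min(2, ϵ/191) ensures both conditions, hence |(-5x^3 - 7x^2 - 2x - 1) − 77| < ϵ.

δ = min(2, ϵ/191)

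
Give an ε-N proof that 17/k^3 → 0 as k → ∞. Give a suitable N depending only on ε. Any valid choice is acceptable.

N = (17/ε)^{1/3}

Suppose ε > 0. For k ≥ 1, |17/k^3 − 0| = 17/k^3.
17/k^3 < ε ⇔ k^3 > 17/ε ⇔ k > (17/ε)^{1/3}.
Take N = (17/ε)^{1/3}. Then k > N implies 17/k^3 < ε.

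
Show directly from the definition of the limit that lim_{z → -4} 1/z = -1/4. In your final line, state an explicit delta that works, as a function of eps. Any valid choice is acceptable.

delta = min(2, 8eps)

Let eps > 0 be given. We seek delta > 0 such that 0 < |z + 4| < delta implies |1/z + 1/4| < eps.
|1/z + 1/4| = |-4 − z|/(4·|z|) = |z + 4|/(4|z|).
Restrict delta ≤ 2. Then |z + 4| < 2 gives |z| > 2, so 4|z| > 8.
Then |1/z + 1/4| < |z + 4|/8, which is < eps when |z + 4| < 8eps.
Take delta = min(2, 8eps). Then 0 < |z + 4| < delta gives both |z + 4| < 2 and |z + 4| < 8eps, so |1/z + 1/4| < eps.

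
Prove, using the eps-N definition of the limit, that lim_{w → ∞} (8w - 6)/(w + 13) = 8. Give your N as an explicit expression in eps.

Suppose eps > 0. We seek N > 0 such that w > N implies |(8w - 6)/(w + 13) − 8| < eps.
(8w - 6)/(w + 13) − 8 = ((8w - 6) − 8(w + 13)) / ((w + 13)) = -110/((w + 13)).
For w > 0 we have w + 13 > w, so |(8w - 6)/(w + 13) − 8| = 110/((w + 13)) < 110/(w) = 110/w.
Thus |(8w - 6)/(w + 13) − 8| < eps whenever w > 110/eps.
Take N = 110/eps. If w > N then |(8w - 6)/(w + 13) − 8| < 110/w < eps.

N = 110/eps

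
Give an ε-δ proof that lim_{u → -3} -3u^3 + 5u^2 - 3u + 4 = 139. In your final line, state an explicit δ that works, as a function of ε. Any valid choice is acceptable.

δ = min(1, ε/149)

Let ε > 0 be given. We want δ > 0 such that 0 < |u + 3| < δ implies |(-3u^3 + 5u^2 - 3u + 4) − 139| < ε.
(-3u^3 + 5u^2 - 3u + 4) − 139 = -3u^3 + 5u^2 - 3u - 135 = (u + 3)(-3u^2 + 14u - 45).
So |(-3u^3 + 5u^2 - 3u + 4) − 139| = |u + 3|·|-3u^2 + 14u - 45|.
Require δ ≤ 1. Then |u + 3| < 1 gives |u| < 4, and by the triangle inequality |-3u^2 + 14u - 45| ≤ 3·4^2 + 14·4 + 45 = 149.
Hence |(-3u^3 + 5u^2 - 3u + 4) − 139| ≤ 149|u + 3| < ε provided |u + 3| < ε/149.
Choosing δ = min(1, ε/149) ensures both conditions, hence |(-3u^3 + 5u^2 - 3u + 4) − 139| < ε.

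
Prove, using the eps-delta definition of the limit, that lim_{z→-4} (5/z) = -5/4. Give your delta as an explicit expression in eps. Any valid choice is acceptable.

delta = min(2, (8/5)eps)

Fix eps > 0. We seek delta > 0 such that 0 < |z + 4| < delta implies |5/z + 5/4| < eps.
|5/z + 5/4| = 5·|-4 − z|/(4·|z|) = 5|z + 4|/(4|z|).
Restrict delta ≤ 2. Then |z + 4| < 2 gives |z| > 2, so 4|z| > 8.
Then |5/z + 5/4| < 5|z + 4|/8, which is < eps when |z + 4| < (8/5)eps.
Take delta = min(2, (8/5)eps). Then 0 < |z + 4| < delta gives both |z + 4| < 2 and |z + 4| < (8/5)eps, so |5/z + 5/4| < eps.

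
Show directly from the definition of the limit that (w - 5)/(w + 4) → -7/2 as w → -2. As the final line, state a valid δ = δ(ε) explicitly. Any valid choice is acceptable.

δ = min(1, (2/9)ε)

Suppose ε > 0. We want δ > 0 with 0 < |w + 2| < δ ⇒ |(w - 5)/(w + 4) + 7/2| < ε.
Combining over a common denominator, (w - 5)/(w + 4) + 7/2 = [(w - 5)·2 − (-7)·(w + 4)] / [2·(w + 4)] = 9(w + 2) / (2(w + 4)).
So |(w - 5)/(w + 4) + 7/2| = 9|w + 2| / (2·|w + 4|).
Restrict δ ≤ 1. Then |w + 2| < 1 gives |w + 4| = |(w + 2) + 2| ≥ 2 − 1 = 1.
Hence |(w - 5)/(w + 4) + 7/2| < 9|w + 2|/(2·1) = (9/2)|w + 2|, which is < ε once |w + 2| < (2/9)ε.
Take δ = min(1, (2/9)ε). Then 0 < |w + 2| < δ forces both bounds, so |(w - 5)/(w + 4) + 7/2| < ε.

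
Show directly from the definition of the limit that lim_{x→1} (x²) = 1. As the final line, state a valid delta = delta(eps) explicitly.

Let eps > 0. We seek delta > 0 with 0 < |x − 1| < delta ⇒ |x² − 1| < eps.
Factor: x² − 1 = (x − 1)(x + 1), so |x² − 1| = |x − 1|·|x + 1|.
Impose delta ≤ 1 so that |x| < 2; then |x + 1| ≤ 3.
Hence |x² − 1| ≤ 3|x − 1|, which is < eps once |x − 1| < eps/3.
Take delta = min(1, eps/3). If 0 < |x − 1| < delta then both bounds hold and |x² − 1| ≤ 3|x − 1| < 3·(eps/3) = eps.

delta = min(1, eps/3)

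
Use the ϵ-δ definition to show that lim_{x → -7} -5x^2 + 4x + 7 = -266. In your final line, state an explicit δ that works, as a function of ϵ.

Fix ϵ > 0. We want δ > 0 such that 0 < |x + 7| < δ implies |(-5x^2 + 4x + 7) + 266| < ϵ.
(-5x^2 + 4x + 7) + 266 = -5x^2 + 4x + 273 = (x + 7)(-5x + 39).
So |(-5x^2 + 4x + 7) + 266| = |x + 7|·|-5x + 39|.
Require δ ≤ 1. Then |x + 7| < 1 gives |x| < 8, and by the triangle inequality |-5x + 39| ≤ 5·8 + 39 = 79.
Hence |(-5x^2 + 4x + 7) + 266| ≤ 79|x + 7| < ϵ provided |x + 7| < ϵ/79.
Take δ = min(1, ϵ/79). Then 0 < |x + 7| < δ gives both |x + 7| < 1 and |x + 7| < ϵ/79, so |(-5x^2 + 4x + 7) + 266| < ϵ.

δ = min(1, ϵ/79)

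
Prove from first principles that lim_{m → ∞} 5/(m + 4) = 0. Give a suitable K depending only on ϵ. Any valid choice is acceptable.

K = 5/ϵ

Suppose ϵ > 0. For m ≥ 1, |5/(m + 4) − 0| = 5/(m + 4) ≤ 5/m.
We need 5/m < ϵ, i.e. m > 5/ϵ.
Take K = 5/ϵ. If m > K then |5/(m + 4)| ≤ 5/m < ϵ.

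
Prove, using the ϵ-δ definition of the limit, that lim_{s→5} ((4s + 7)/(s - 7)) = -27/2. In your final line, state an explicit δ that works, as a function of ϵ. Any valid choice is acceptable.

δ = min(1, (2/35)ϵ)

Fix ϵ > 0. We want δ > 0 with 0 < |s − 5| < δ ⇒ |(4s + 7)/(s - 7) + 27/2| < ϵ.
Combining over a common denominator, (4s + 7)/(s - 7) + 27/2 = [(4s + 7)·(-2) − 27·(s - 7)] / [(-2)·(s - 7)] = -35(s − 5) / ((-2)(s - 7)).
So |(4s + 7)/(s - 7) + 27/2| = 35|s − 5| / (2·|s − 7|).
Restrict δ ≤ 1. Then |s − 5| < 1 gives |s − 7| = |(s − 5) + (-2)| ≥ 2 − 1 = 1.
Hence |(4s + 7)/(s - 7) + 27/2| < 35|s − 5|/(2·1) = (35/2)|s − 5|, which is < ϵ once |s − 5| < (2/35)ϵ.
Take δ = min(1, (2/35)ϵ). Then 0 < |s − 5| < δ forces both bounds, so |(4s + 7)/(s - 7) + 27/2| < ϵ.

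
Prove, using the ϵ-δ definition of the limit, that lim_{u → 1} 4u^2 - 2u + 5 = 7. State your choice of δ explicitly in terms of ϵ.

Let ϵ > 0. We want δ > 0 such that 0 < |u − 1| < δ implies |(4u^2 - 2u + 5) − 7| < ϵ.
(4u^2 - 2u + 5) − 7 = 4u^2 - 2u - 2 = (u − 1)(4u + 2).
So |(4u^2 - 2u + 5) − 7| = |u − 1|·|4u + 2|.
Require δ ≤ 1. Then |u − 1| < 1 gives |u| < 2, and by the triangle inequality |4u + 2| ≤ 4·2 + 2 = 10.
Hence |(4u^2 - 2u + 5) − 7| ≤ 10|u − 1| < ϵ provided |u − 1| < ϵ/10.
Take δ = min(1, ϵ/10). Then 0 < |u − 1| < δ gives both |u − 1| < 1 and |u − 1| < ϵ/10, so |(4u^2 - 2u + 5) − 7| < ϵ.

δ = min(1, ϵ/10)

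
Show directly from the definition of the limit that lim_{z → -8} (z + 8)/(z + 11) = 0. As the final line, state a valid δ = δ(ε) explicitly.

δ = min(3/2, (3/2)ε)

Suppose ε > 0. We want δ > 0 with 0 < |z + 8| < δ ⇒ |(z + 8)/(z + 11) − 0| < ε.
Combining over a common denominator, (z + 8)/(z + 11) − 0 = [(z + 8)·3 − 0·(z + 11)] / [3·(z + 11)] = 3(z + 8) / (3(z + 11)).
So |(z + 8)/(z + 11) − 0| = 3|z + 8| / (3·|z + 11|).
Restrict δ ≤ 3/2. Then |z + 8| < 3/2 gives |z + 11| = |(z + 8) + 3| ≥ 3 − 3/2 = 3/2.
Hence |(z + 8)/(z + 11) − 0| < 3|z + 8|/(3·(3/2)) = (2/3)|z + 8|, which is < ε once |z + 8| < (3/2)ε.
Take δ = min(3/2, (3/2)ε). Then 0 < |z + 8| < δ forces both bounds, so |(z + 8)/(z + 11) − 0| < ε.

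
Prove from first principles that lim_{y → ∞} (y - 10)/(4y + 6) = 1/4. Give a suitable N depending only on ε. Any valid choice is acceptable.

N = (23/8)/ε

Suppose ε > 0. We seek N > 0 such that y > N implies |(y - 10)/(4y + 6) − (1/4)| < ε.
(y - 10)/(4y + 6) − (1/4) = (4(y - 10) − (4y + 6)) / (4(4y + 6)) = -46/(4(4y + 6)).
For y > 0 we have 4y + 6 > 4y, so |(y - 10)/(4y + 6) − (1/4)| = 46/(4(4y + 6)) < 46/(4·4y) = (23/8)/y.
Thus |(y - 10)/(4y + 6) − (1/4)| < ε whenever y > (23/8)/ε.
Take N = (23/8)/ε. If y > N then |(y - 10)/(4y + 6) − (1/4)| < (23/8)/y < ε.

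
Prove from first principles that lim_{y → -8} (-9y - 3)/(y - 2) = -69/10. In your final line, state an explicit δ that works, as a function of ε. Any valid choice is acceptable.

δ = min(5, (50/21)ε)

Let ε > 0. We want δ > 0 with 0 < |y + 8| < δ ⇒ |(-9y - 3)/(y - 2) + 69/10| < ε.
Combining over a common denominator, (-9y - 3)/(y - 2) + 69/10 = [(-9y - 3)·(-10) − 69·(y - 2)] / [(-10)·(y - 2)] = 21(y + 8) / ((-10)(y - 2)).
So |(-9y - 3)/(y - 2) + 69/10| = 21|y + 8| / (10·|y − 2|).
Restrict δ ≤ 5. Then |y + 8| < 5 gives |y − 2| = |(y + 8) + (-10)| ≥ 10 − 5 = 5.
Hence |(-9y - 3)/(y - 2) + 69/10| < 21|y + 8|/(10·5) = (21/50)|y + 8|, which is < ε once |y + 8| < (50/21)ε.
Take δ = min(5, (50/21)ε). Then 0 < |y + 8| < δ forces both bounds, so |(-9y - 3)/(y - 2) + 69/10| < ε.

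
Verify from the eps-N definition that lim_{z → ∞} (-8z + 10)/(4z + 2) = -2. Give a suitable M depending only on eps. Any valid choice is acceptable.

Let eps > 0. We seek M > 0 such that z > M implies |(-8z + 10)/(4z + 2) + 2| < eps.
(-8z + 10)/(4z + 2) + 2 = (4(-8z + 10) − (-8)(4z + 2)) / (4(4z + 2)) = 56/(4(4z + 2)).
For z > 0 we have 4z + 2 > 4z, so |(-8z + 10)/(4z + 2) + 2| = 56/(4(4z + 2)) < 56/(4·4z) = (7/2)/z.
Thus |(-8z + 10)/(4z + 2) + 2| < eps whenever z > (7/2)/eps.
Take M = (7/2)/eps. If z > M then |(-8z + 10)/(4z + 2) + 2| < (7/2)/z < eps.

M = (7/2)/eps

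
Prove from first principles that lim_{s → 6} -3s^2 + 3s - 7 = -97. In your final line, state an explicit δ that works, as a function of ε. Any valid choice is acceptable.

Suppose ε > 0. We want δ > 0 such that 0 < |s − 6| < δ implies |(-3s^2 + 3s - 7) + 97| < ε.
(-3s^2 + 3s - 7) + 97 = -3s^2 + 3s + 90 = (s − 6)(-3s - 15).
So |(-3s^2 + 3s - 7) + 97| = |s − 6|·|-3s - 15|.
Assume first that |s − 6| < 1, so |s| < 7. Then |-3s - 15| ≤ 3·7 + 15 = 36.
Hence |(-3s^2 + 3s - 7) + 97| ≤ 36|s − 6| < ε provided |s − 6| < ε/36.
Choosing δ = min(1, ε/36) ensures both conditions, hence |(-3s^2 + 3s - 7) + 97| < ε.

δ = min(1, ε/36)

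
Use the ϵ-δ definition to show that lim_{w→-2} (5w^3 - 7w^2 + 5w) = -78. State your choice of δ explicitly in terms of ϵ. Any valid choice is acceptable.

Suppose ϵ > 0. We want δ > 0 such that 0 < |w + 2| < δ implies |(5w^3 - 7w^2 + 5w) + 78| < ϵ.
(5w^3 - 7w^2 + 5w) + 78 = 5w^3 - 7w^2 + 5w + 78 = (w + 2)(5w^2 - 17w + 39).
So |(5w^3 - 7w^2 + 5w) + 78| = |w + 2|·|5w^2 - 17w + 39|.
Require δ ≤ 1. Then |w + 2| < 1 gives |w| < 3, and by the triangle inequality |5w^2 - 17w + 39| ≤ 5·3^2 + 17·3 + 39 = 135.
Hence |(5w^3 - 7w^2 + 5w) + 78| ≤ 135|w + 2| < ϵ provided |w + 2| < ϵ/135.
Take δ = min(1, ϵ/135). Then 0 < |w + 2| < δ gives both |w + 2| < 1 and |w + 2| < ϵ/135, so |(5w^3 - 7w^2 + 5w) + 78| < ϵ.

δ = min(1, ϵ/135)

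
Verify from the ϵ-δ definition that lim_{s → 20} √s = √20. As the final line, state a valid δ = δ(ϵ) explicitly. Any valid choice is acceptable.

Let ϵ > 0. We want δ > 0 such that 0 < |s − 20| < δ implies |√s − √20| < ϵ.
Rationalise: √s − √20 = (s − 20)/(√s + √20), so |√s − √20| = |s − 20|/(√s + √20).
Restrict δ ≤ 20 so that |s − 20| < 20 forces s > 0, and then √s + √20 > √20.
Hence |√s − √20| < |s − 20|/√20, which is < ϵ once |s − 20| < √20·ϵ.
Take δ = min(20, √20·ϵ). If 0 < |s − 20| < δ then s > 0 and |√s − √20| < |s − 20|/√20 < ϵ.

δ = min(20, √20·ϵ)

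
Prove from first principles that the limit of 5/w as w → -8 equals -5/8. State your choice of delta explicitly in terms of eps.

delta = min(4, (32/5)eps)

Suppose eps > 0. We seek delta > 0 such that 0 < |w + 8| < delta implies |5/w + 5/8| < eps.
|5/w + 5/8| = 5·|-8 − w|/(8·|w|) = 5|w + 8|/(8|w|).
Require delta ≤ 4 so that |w| > 8 − 4 = 4, hence 8|w| > 32.
Then |5/w + 5/8| < 5|w + 8|/32, which is < eps when |w + 8| < (32/5)eps.
Take delta = min(4, (32/5)eps). Then 0 < |w + 8| < delta gives both |w + 8| < 4 and |w + 8| < (32/5)eps, so |5/w + 5/8| < eps.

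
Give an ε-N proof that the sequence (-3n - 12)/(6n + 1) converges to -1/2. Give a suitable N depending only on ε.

N = (23/12)/ε

Let ε > 0 be given. For n ≥ 1, |(-3n - 12)/(6n + 1) + 1/2| = |-69|/(6(6n + 1)) = 69/(6(6n + 1)).
Since 6n + 1 ≥ 6n for n ≥ 1, this is ≤ 69/(6·6n) = (23/12)/n.
So |(-3n - 12)/(6n + 1) + 1/2| < ε whenever n > (23/12)/ε.
Take N = (23/12)/ε. If n > N then |(-3n - 12)/(6n + 1) + 1/2| ≤ (23/12)/n < ε.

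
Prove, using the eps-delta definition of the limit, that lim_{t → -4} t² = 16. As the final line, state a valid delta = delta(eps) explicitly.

delta = min(1, eps/9)

Fix eps > 0. We seek delta > 0 with 0 < |t + 4| < delta ⇒ |t² − 16| < eps.
Factor: t² − 16 = (t + 4)(t - 4), so |t² − 16| = |t + 4|·|t - 4|.
Impose delta ≤ 1 so that |t| < 5; then |t - 4| ≤ 9.
Hence |t² − 16| ≤ 9|t + 4|, which is < eps once |t + 4| < eps/9.
Take delta = min(1, eps/9). If 0 < |t + 4| < delta then both bounds hold and |t² − 16| ≤ 9|t + 4| < 9·(eps/9) = eps.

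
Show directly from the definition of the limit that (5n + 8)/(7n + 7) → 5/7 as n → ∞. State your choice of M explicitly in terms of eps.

M = (3/7)/eps

Fix eps > 0. For n ≥ 1, |(5n + 8)/(7n + 7) − (5/7)| = |21|/(7(7n + 7)) = 21/(7(7n + 7)).
Since 7n + 7 ≥ 7n for n ≥ 1, this is ≤ 21/(7·7n) = (3/7)/n.
So |(5n + 8)/(7n + 7) − (5/7)| < eps whenever n > (3/7)/eps.
Take M = (3/7)/eps. If n > M then |(5n + 8)/(7n + 7) − (5/7)| ≤ (3/7)/n < eps.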